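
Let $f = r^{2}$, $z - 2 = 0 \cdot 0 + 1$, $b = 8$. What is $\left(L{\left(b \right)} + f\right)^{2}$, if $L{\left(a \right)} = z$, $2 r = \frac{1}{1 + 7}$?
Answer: $\frac{591361}{65536} \approx 9.0235$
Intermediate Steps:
$r = \frac{1}{16}$ ($r = \frac{1}{2 \left(1 + 7\right)} = \frac{1}{2 \cdot 8} = \frac{1}{2} \cdot \frac{1}{8} = \frac{1}{16} \approx 0.0625$)
$z = 3$ ($z = 2 + \left(0 \cdot 0 + 1\right) = 2 + \left(0 + 1\right) = 2 + 1 = 3$)
$L{\left(a \right)} = 3$
$f = \frac{1}{256}$ ($f = \left(\frac{1}{16}\right)^{2} = \frac{1}{256} \approx 0.0039063$)
$\left(L{\left(b \right)} + f\right)^{2} = \left(3 + \frac{1}{256}\right)^{2} = \left(\frac{769}{256}\right)^{2} = \frac{591361}{65536}$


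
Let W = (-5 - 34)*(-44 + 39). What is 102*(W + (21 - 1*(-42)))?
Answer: 26316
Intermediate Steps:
W = 195 (W = -39*(-5) = 195)
102*(W + (21 - 1*(-42))) = 102*(195 + (21 - 1*(-42))) = 102*(195 + (21 + 42)) = 102*(195 + 63) = 102*258 = 26316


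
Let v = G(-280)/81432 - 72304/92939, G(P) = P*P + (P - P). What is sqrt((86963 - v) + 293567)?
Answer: sqrt(37840110855945776692314)/315342027 ≈ 616.87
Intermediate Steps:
G(P) = P**2 (G(P) = P**2 + 0 = P**2)
v = 174819784/946026081 (v = (-280)**2/81432 - 72304/92939 = 78400*(1/81432) - 72304*1/92939 = 9800/10179 - 72304/92939 = 174819784/946026081 ≈ 0.18479)
sqrt((86963 - v) + 293567) = sqrt((86963 - 1*174819784/946026081) + 293567) = sqrt((86963 - 174819784/946026081) + 293567) = sqrt(82269091262219/946026081 + 293567) = sqrt(359991129783146/946026081) = sqrt(37840110855945776692314)/315342027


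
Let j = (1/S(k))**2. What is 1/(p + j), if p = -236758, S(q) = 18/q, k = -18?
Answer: -1/236757 ≈ -4.2237e-6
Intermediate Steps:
j = 1 (j = (1/(18/(-18)))**2 = (1/(18*(-1/18)))**2 = (1/(-1))**2 = (-1)**2 = 1)
1/(p + j) = 1/(-236758 + 1) = 1/(-236757) = -1/236757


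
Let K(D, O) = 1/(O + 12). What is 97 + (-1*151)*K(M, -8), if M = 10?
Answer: 237/4 ≈ 59.250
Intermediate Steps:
K(D, O) = 1/(12 + O)
97 + (-1*151)*K(M, -8) = 97 + (-1*151)/(12 - 8) = 97 - 151/4 = 237/4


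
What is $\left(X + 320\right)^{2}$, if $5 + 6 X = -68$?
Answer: $\frac{3411409}{36} \approx 94761.0$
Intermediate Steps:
$X = - \frac{73}{6}$ ($X = - \frac{5}{6} + \frac{1}{6} \left(-68\right) = - \frac{5}{6} - \frac{34}{3} = - \frac{73}{6} \approx -12.167$)
$\left(X + 320\right)^{2} = \left(- \frac{73}{6} + 320\right)^{2} = \left(\frac{1847}{6}\right)^{2} = \frac{3411409}{36}$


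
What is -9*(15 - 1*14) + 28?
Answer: 19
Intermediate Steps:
-9*(15 - 1*14) + 28 = -9*(15 - 14) + 28 = -9*1 + 28 = -9 + 28 = 19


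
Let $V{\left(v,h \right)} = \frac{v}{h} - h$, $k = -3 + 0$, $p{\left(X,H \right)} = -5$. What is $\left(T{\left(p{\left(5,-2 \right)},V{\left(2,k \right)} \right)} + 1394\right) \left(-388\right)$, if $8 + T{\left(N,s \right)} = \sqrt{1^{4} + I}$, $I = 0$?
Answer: $-538156$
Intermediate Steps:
$k = -3$
$V{\left(v,h \right)} = - h + \frac{v}{h}$
$T{\left(N,s \right)} = -7$ ($T{\left(N,s \right)} = -8 + \sqrt{1^{4} + 0} = -8 + \sqrt{1 + 0} = -8 + \sqrt{1} = -8 + 1 = -7$)
$\left(T{\left(p{\left(5,-2 \right)},V{\left(2,k \right)} \right)} + 1394\right) \left(-388\right) = \left(-7 + 1394\right) \left(-388\right) = 1387 \left(-388\right) = -538156$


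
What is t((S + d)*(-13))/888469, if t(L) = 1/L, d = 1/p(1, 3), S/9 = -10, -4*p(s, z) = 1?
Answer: 1/1085709118 ≈ 9.2106e-10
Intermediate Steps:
p(s, z) = -¼ (p(s, z) = -¼*1 = -¼)
S = -90 (S = 9*(-10) = -90)
d = -4 (d = 1/(-¼) = -4)
t((S + d)*(-13))/888469 = 1/(((-90 - 4)*(-13))*888469) = (1/888469)/(-94*(-13)) = (1/888469)/1222 = (1/1222)*(1/888469) = 1/1085709118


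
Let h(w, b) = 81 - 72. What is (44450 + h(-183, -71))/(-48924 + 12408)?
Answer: -44459/36516 ≈ -1.2175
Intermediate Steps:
h(w, b) = 9
(44450 + h(-183, -71))/(-48924 + 12408) = (44450 + 9)/(-48924 + 12408) = 44459/(-36516) = 44459*(-1/36516) = -44459/36516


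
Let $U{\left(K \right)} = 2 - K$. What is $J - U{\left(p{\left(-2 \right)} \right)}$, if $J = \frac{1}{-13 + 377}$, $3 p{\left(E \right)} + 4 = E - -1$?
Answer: $- \frac{4001}{1092} \approx -3.6639$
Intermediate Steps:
$p{\left(E \right)} = -1 + \frac{E}{3}$ ($p{\left(E \right)} = - \frac{4}{3} + \frac{E - -1}{3} = - \frac{4}{3} + \frac{E + 1}{3} = - \frac{4}{3} + \frac{1 + E}{3} = - \frac{4}{3} + \left(\frac{1}{3} + \frac{E}{3}\right) = -1 + \frac{E}{3}$)
$J = \frac{1}{364} \approx 0.0027473$
$J - U{\left(p{\left(-2 \right)} \right)} = \frac{1}{364} - \left(2 - \left(-1 + \frac{1}{3} \left(-2\right)\right)\right) = \frac{1}{364} - \left(2 - \left(-1 - \frac{2}{3}\right)\right) = \frac{1}{364} - \left(2 - - \frac{5}{3}\right) = \frac{1}{364} - \left(2 + \frac{5}{3}\right) = \frac{1}{364} - \frac{11}{3} = - \frac{4001}{1092}$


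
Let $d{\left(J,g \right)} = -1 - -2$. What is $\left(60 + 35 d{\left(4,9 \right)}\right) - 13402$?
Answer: $-13307$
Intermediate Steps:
$d{\left(J,g \right)} = 1$ ($d{\left(J,g \right)} = -1 + 2 = 1$)
$\left(60 + 35 d{\left(4,9 \right)}\right) - 13402 = \left(60 + 35 \cdot 1\right) - 13402 = \left(60 + 35\right) - 13402 = 95 - 13402 = -13307$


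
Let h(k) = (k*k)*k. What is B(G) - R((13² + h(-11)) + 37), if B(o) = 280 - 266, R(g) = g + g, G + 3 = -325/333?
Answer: 2264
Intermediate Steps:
h(k) = k³ (h(k) = k²*k = k³)
G = -1324/333 (G = -3 - 325/333 = -1324/333 ≈ -3.9760)
R(g) = 2*g
B(o) = 14
B(G) - R((13² + h(-11)) + 37) = 14 - 2*((13² + (-11)³) + 37) = 14 - 2*((169 - 1331) + 37) = 14 - 2*(-1162 + 37) = 14 - 2*(-1125) = 14 - 1*(-2250) = 14 + 2250 = 2264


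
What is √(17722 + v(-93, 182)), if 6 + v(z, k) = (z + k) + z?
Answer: 12*√123 ≈ 133.09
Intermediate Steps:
v(z, k) = -6 + k + 2*z (v(z, k) = -6 + ((z + k) + z) = -6 + ((k + z) + z) = -6 + (k + 2*z) = -6 + k + 2*z)
√(17722 + v(-93, 182)) = √(17722 + (-6 + 182 + 2*(-93))) = √(17722 + (-6 + 182 - 186)) = √(17722 - 10) = √17712 = 12*√123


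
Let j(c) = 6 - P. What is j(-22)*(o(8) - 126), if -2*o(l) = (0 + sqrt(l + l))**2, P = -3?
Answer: -1206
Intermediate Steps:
o(l) = -l (o(l) = -(0 + sqrt(l + l))**2/2 = -(0 + sqrt(2*l))**2/2 = -(0 + sqrt(2)*sqrt(l))**2/2 = -2*l/2 = -l)
j(c) = 9 (j(c) = 6 - 1*(-3) = 6 + 3 = 9)
j(-22)*(o(8) - 126) = 9*(-1*8 - 126) = 9*(-8 - 126) = 9*(-134) = -1206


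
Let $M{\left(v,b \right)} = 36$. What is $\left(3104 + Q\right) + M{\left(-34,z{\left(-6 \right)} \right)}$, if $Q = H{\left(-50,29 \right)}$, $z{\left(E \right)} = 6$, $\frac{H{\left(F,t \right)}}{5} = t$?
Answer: $3285$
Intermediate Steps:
$H{\left(F,t \right)} = 5 t$
$Q = 145$ ($Q = 5 \cdot 29 = 145$)
$\left(3104 + Q\right) + M{\left(-34,z{\left(-6 \right)} \right)} = \left(3104 + 145\right) + 36 = 3249 + 36 = 3285$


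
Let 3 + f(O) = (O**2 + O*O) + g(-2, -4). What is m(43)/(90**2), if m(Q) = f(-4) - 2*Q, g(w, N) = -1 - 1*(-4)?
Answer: -1/150 ≈ -0.0066667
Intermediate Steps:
g(w, N) = 3 (g(w, N) = -1 + 4 = 3)
f(O) = 2*O**2 (f(O) = -3 + ((O**2 + O*O) + 3) = -3 + ((O**2 + O**2) + 3) = -3 + (2*O**2 + 3) = -3 + (3 + 2*O**2) = 2*O**2)
m(Q) = 32 - 2*Q (m(Q) = 2*(-4)**2 - 2*Q = 2*16 - 2*Q = 32 - 2*Q)
m(43)/(90**2) = (32 - 2*43)/(90**2) = (32 - 86)/8100 = -54*1/8100 = -1/150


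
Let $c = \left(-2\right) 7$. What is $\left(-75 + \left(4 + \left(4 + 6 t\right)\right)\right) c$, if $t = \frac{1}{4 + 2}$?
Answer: $924$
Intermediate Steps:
$c = -14$
$t = \frac{1}{6} \approx 0.16667$
$\left(-75 + \left(4 + \left(4 + 6 t\right)\right)\right) c = \left(-75 + \left(4 + \left(4 + 6 \cdot \frac{1}{6}\right)\right)\right) \left(-14\right) = \left(-75 + \left(4 + \left(4 + 1\right)\right)\right) \left(-14\right) = \left(-75 + \left(4 + 5\right)\right) \left(-14\right) = \left(-75 + 9\right) \left(-14\right) = \left(-66\right) \left(-14\right) = 924$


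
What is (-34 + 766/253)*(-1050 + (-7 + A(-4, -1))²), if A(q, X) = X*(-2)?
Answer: 8031900/253 ≈ 31747.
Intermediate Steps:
A(q, X) = -2*X
(-34 + 766/253)*(-1050 + (-7 + A(-4, -1))²) = (-34 + 766/253)*(-1050 + (-7 - 2*(-1))²) = (-34 + 766*(1/253))*(-1050 + (-7 + 2)²) = (-34 + 766/253)*(-1050 + (-5)²) = -7836*(-1050 + 25)/253 = -7836/253*(-1025) = 8031900/253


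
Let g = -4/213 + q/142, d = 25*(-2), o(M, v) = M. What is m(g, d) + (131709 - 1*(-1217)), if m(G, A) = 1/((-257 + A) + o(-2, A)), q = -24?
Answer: 41074133/309 ≈ 1.3293e+5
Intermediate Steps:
d = -50
g = -40/213 (g = -4/213 - 24/142 = -4*1/213 - 24*1/142 = -4/213 - 12/71 = -40/213 ≈ -0.18779)
m(G, A) = 1/(-259 + A) (m(G, A) = 1/((-257 + A) - 2) = 1/(-259 + A))
m(g, d) + (131709 - 1*(-1217)) = 1/(-259 - 50) + (131709 - 1*(-1217)) = 1/(-309) + (131709 + 1217) = -1/309 + 132926 = 41074133/309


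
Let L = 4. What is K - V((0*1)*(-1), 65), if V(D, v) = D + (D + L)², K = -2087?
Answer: -2103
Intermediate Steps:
V(D, v) = D + (4 + D)² (V(D, v) = D + (D + 4)² = D + (4 + D)²)
K - V((0*1)*(-1), 65) = -2087 - ((0*1)*(-1) + (4 + (0*1)*(-1))²) = -2087 - (0*(-1) + (4 + 0*(-1))²) = -2087 - (0 + (4 + 0)²) = -2087 - (0 + 4²) = -2087 - (0 + 16) = -2087 - 1*16 = -2087 - 16 = -2103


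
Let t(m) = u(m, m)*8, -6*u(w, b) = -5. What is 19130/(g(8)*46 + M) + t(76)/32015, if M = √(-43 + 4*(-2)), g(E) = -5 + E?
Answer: 177932224/1287003 - 3826*I*√51/3819 ≈ 138.25 - 7.1545*I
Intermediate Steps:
u(w, b) = ⅚ (u(w, b) = -⅙*(-5) = ⅚)
M = I*√51 (M = √(-43 - 8) = √(-51) = I*√51 ≈ 7.1414*I)
t(m) = 20/3 (t(m) = (⅚)*8 = 20/3)
19130/(g(8)*46 + M) + t(76)/32015 = 19130/((-5 + 8)*46 + I*√51) + (20/3)/32015 = 19130/(3*46 + I*√51) + (20/3)*(1/32015) = 19130/(138 + I*√51) + 4/19209 = 4/19209 + 19130/(138 + I*√51)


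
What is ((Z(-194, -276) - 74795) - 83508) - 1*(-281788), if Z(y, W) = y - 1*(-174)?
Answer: 123465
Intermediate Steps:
Z(y, W) = 174 + y (Z(y, W) = y + 174 = 174 + y)
((Z(-194, -276) - 74795) - 83508) - 1*(-281788) = (((174 - 194) - 74795) - 83508) - 1*(-281788) = ((-20 - 74795) - 83508) + 281788 = (-74815 - 83508) + 281788 = -158323 + 281788 = 123465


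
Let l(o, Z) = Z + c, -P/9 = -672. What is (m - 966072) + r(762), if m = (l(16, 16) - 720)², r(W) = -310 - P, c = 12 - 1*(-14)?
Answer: -512746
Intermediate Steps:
c = 26 (c = 12 + 14 = 26)
P = 6048 (P = -9*(-672) = 6048)
l(o, Z) = 26 + Z (l(o, Z) = Z + 26 = 26 + Z)
r(W) = -6358 (r(W) = -310 - 1*6048 = -310 - 6048 = -6358)
m = 459684 (m = ((26 + 16) - 720)² = (42 - 720)² = (-678)² = 459684)
(m - 966072) + r(762) = (459684 - 966072) - 6358 = -506388 - 6358 = -512746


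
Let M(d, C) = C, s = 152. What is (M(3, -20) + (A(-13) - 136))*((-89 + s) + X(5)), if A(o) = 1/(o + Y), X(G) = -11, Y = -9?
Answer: -89258/11 ≈ -8114.4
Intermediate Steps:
A(o) = 1/(-9 + o) (A(o) = 1/(o - 9) = 1/(-9 + o))
(M(3, -20) + (A(-13) - 136))*((-89 + s) + X(5)) = (-20 + (1/(-9 - 13) - 136))*((-89 + 152) - 11) = (-20 + (1/(-22) - 136))*(63 - 11) = (-20 + (-1/22 - 136))*52 = (-20 - 2993/22)*52 = -3433/22*52 = -89258/11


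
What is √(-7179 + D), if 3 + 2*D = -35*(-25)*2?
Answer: I*√25222/2 ≈ 79.407*I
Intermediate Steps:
D = 1747/2 (D = -3/2 + (-35*(-25)*2)/2 = -3/2 + (875*2)/2 = -3/2 + (½)*1750 = -3/2 + 875 = 1747/2 ≈ 873.50)
√(-7179 + D) = √(-7179 + 1747/2) = √(-12611/2) = I*√25222/2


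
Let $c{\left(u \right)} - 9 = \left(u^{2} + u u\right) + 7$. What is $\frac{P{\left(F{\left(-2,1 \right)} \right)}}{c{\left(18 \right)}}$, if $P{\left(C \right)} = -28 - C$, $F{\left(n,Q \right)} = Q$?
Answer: $- \frac{29}{664} \approx -0.043675$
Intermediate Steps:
$c{\left(u \right)} = 16 + 2 u^{2}$ ($c{\left(u \right)} = 9 + \left(\left(u^{2} + u u\right) + 7\right) = 9 + \left(\left(u^{2} + u^{2}\right) + 7\right) = 9 + \left(2 u^{2} + 7\right) = 9 + \left(7 + 2 u^{2}\right) = 16 + 2 u^{2}$)
$\frac{P{\left(F{\left(-2,1 \right)} \right)}}{c{\left(18 \right)}} = \frac{-28 - 1}{16 + 2 \cdot 18^{2}} = \frac{-28 - 1}{16 + 2 \cdot 324} = - \frac{29}{16 + 648} = - \frac{29}{664}$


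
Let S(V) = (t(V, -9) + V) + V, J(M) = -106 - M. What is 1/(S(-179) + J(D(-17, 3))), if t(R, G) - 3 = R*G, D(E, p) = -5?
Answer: 1/1155 ≈ 0.00086580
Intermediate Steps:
t(R, G) = 3 + G*R (t(R, G) = 3 + R*G = 3 + G*R)
S(V) = 3 - 7*V (S(V) = ((3 - 9*V) + V) + V = (3 - 8*V) + V = 3 - 7*V)
1/(S(-179) + J(D(-17, 3))) = 1/((3 - 7*(-179)) + (-106 - 1*(-5))) = 1/((3 + 1253) + (-106 + 5)) = 1/(1256 - 101) = 1/1155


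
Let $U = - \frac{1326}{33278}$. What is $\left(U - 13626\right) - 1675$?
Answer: $- \frac{254594002}{16639} \approx -15301.0$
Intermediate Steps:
$U = - \frac{663}{16639}$ ($U = \left(-1326\right) \frac{1}{33278} = - \frac{663}{16639} \approx -0.039846$)
$\left(U - 13626\right) - 1675 = \left(- \frac{663}{16639} - 13626\right) - 1675 = - \frac{226723677}{16639} - 1675 = - \frac{254594002}{16639}$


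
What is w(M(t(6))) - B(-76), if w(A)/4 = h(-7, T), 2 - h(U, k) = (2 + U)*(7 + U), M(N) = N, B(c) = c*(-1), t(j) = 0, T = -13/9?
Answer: -68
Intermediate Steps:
T = -13/9 (T = -13*1/9 = -13/9 ≈ -1.4444)
B(c) = -c
h(U, k) = 2 - (2 + U)*(7 + U)
w(A) = 8 (w(A) = 4*(-12 - 1*(-7)**2 - 9*(-7)) = 4*(-12 - 1*49 + 63) = 4*(-12 - 49 + 63) = 4*2 = 8)
w(M(t(6))) - B(-76) = 8 - (-1)*(-76) = 8 - 1*76 = 8 - 76 = -68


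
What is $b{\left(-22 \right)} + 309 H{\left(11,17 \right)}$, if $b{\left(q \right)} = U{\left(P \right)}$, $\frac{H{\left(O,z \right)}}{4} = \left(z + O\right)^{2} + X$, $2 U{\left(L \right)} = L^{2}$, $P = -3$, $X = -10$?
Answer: $\frac{1913337}{2} \approx 9.5667 \cdot 10^{5}$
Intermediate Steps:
$U{\left(L \right)} = \frac{L^{2}}{2}$
$H{\left(O,z \right)} = -40 + 4 \left(O + z\right)^{2}$ ($H{\left(O,z \right)} = 4 \left(\left(z + O\right)^{2} - 10\right) = 4 \left(\left(O + z\right)^{2} - 10\right) = 4 \left(-10 + \left(O + z\right)^{2}\right) = -40 + 4 \left(O + z\right)^{2}$)
$b{\left(q \right)} = \frac{9}{2}$ ($b{\left(q \right)} = \frac{\left(-3\right)^{2}}{2} = \frac{1}{2} \cdot 9 = \frac{9}{2}$)
$b{\left(-22 \right)} + 309 H{\left(11,17 \right)} = \frac{9}{2} + 309 \left(-40 + 4 \left(11 + 17\right)^{2}\right) = \frac{9}{2} + 309 \left(-40 + 4 \cdot 28^{2}\right) = \frac{9}{2} + 309 \left(-40 + 4 \cdot 784\right) = \frac{9}{2} + 309 \left(-40 + 3136\right) = \frac{9}{2} + 309 \cdot 3096 = \frac{9}{2} + 956664 = \frac{1913337}{2}$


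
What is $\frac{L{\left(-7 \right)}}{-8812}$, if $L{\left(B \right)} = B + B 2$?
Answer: $\frac{21}{8812} \approx 0.0023831$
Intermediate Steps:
$L{\left(B \right)} = 3 B$ ($L{\left(B \right)} = B + 2 B = 3 B$)
$\frac{L{\left(-7 \right)}}{-8812} = \frac{3 \left(-7\right)}{-8812} = \left(-21\right) \left(- \frac{1}{8812}\right) = \frac{21}{8812}$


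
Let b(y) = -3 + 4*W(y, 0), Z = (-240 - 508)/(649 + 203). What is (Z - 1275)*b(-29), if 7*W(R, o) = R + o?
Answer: 37231394/1491 ≈ 24971.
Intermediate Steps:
Z = -187/213 (Z = -748/852 = -748*1/852 = -187/213 ≈ -0.87793)
W(R, o) = R/7 + o/7 (W(R, o) = (R + o)/7 = R/7 + o/7)
b(y) = -3 + 4*y/7 (b(y) = -3 + 4*(y/7 + (⅐)*0) = -3 + 4*(y/7 + 0) = -3 + 4*(y/7) = -3 + 4*y/7)
(Z - 1275)*b(-29) = (-187/213 - 1275)*(-3 + (4/7)*(-29)) = -271762*(-3 - 116/7)/213 = -271762/213*(-137/7) = 37231394/1491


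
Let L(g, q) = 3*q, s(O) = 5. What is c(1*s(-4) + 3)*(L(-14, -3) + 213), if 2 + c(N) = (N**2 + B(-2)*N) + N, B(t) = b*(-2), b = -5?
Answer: 30600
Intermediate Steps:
B(t) = 10 (B(t) = -5*(-2) = 10)
c(N) = -2 + N**2 + 11*N (c(N) = -2 + ((N**2 + 10*N) + N) = -2 + (N**2 + 11*N) = -2 + N**2 + 11*N)
c(1*s(-4) + 3)*(L(-14, -3) + 213) = (-2 + (1*5 + 3)**2 + 11*(1*5 + 3))*(3*(-3) + 213) = (-2 + (5 + 3)**2 + 11*(5 + 3))*(-9 + 213) = (-2 + 8**2 + 11*8)*204 = (-2 + 64 + 88)*204 = 150*204 = 30600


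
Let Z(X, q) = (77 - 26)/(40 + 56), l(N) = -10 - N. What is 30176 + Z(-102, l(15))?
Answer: 965649/32 ≈ 30177.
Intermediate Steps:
Z(X, q) = 17/32 (Z(X, q) = 51/96 = 51*(1/96) = 17/32)
30176 + Z(-102, l(15)) = 30176 + 17/32 = 965649/32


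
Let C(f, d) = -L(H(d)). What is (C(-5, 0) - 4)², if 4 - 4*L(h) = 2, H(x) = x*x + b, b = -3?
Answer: 81/4 ≈ 20.250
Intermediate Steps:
H(x) = -3 + x² (H(x) = x*x - 3 = x² - 3 = -3 + x²)
L(h) = ½ (L(h) = 1 - ¼*2 = 1 - ½ = ½)
C(f, d) = -½ (C(f, d) = -1*½ = -½)
(C(-5, 0) - 4)² = (-½ - 4)² = (-9/2)² = 81/4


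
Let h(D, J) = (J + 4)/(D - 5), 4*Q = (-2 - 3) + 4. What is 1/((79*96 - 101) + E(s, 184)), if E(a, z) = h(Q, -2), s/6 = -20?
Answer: 21/157135 ≈ 0.00013364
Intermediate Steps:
s = -120 (s = 6*(-20) = -120)
Q = -1/4 (Q = ((-2 - 3) + 4)/4 = (-5 + 4)/4 = (1/4)*(-1) = -1/4 ≈ -0.25000)
h(D, J) = (4 + J)/(-5 + D)
E(a, z) = -8/21 (E(a, z) = (4 - 2)/(-5 - 1/4) = 2/(-21/4) = -4/21*2 = -8/21)
1/((79*96 - 101) + E(s, 184)) = 1/((79*96 - 101) - 8/21) = 1/((7584 - 101) - 8/21) = 1/(7483 - 8/21) = 1/(157135/21) = 21/157135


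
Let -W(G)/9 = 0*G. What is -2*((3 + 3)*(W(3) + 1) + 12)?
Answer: -36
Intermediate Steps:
W(G) = 0 (W(G) = -0*G = -9*0 = 0)
-2*((3 + 3)*(W(3) + 1) + 12) = -2*((3 + 3)*(0 + 1) + 12) = -2*(6*1 + 12) = -2*(6 + 12) = -2*18 = -36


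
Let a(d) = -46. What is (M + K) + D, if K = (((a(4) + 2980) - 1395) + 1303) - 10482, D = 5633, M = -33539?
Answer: -35546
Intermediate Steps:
K = -7640 (K = (((-46 + 2980) - 1395) + 1303) - 10482 = ((2934 - 1395) + 1303) - 10482 = (1539 + 1303) - 10482 = 2842 - 10482 = -7640)
(M + K) + D = (-33539 - 7640) + 5633 = -41179 + 5633 = -35546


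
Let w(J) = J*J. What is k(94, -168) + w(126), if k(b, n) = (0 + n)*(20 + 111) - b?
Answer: -6226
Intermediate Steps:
w(J) = J²
k(b, n) = -b + 131*n (k(b, n) = n*131 - b = 131*n - b = -b + 131*n)
k(94, -168) + w(126) = (-1*94 + 131*(-168)) + 126² = (-94 - 22008) + 15876 = -22102 + 15876 = -6226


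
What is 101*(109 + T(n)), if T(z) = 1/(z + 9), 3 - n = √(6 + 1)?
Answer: 1509445/137 + 101*√7/137 ≈ 11020.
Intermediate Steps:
n = 3 - √7 (n = 3 - √(6 + 1) = 3 - √7 ≈ 0.35425)
T(z) = 1/(9 + z)
101*(109 + T(n)) = 101*(109 + 1/(9 + (3 - √7))) = 101*(109 + 1/(12 - √7)) = 11009 + 101/(12 - √7)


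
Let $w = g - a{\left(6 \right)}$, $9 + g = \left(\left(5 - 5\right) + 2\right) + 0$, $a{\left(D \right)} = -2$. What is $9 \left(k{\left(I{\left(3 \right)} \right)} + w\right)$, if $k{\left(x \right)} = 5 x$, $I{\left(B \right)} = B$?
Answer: $90$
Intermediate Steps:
$g = -7$ ($g = -9 + \left(\left(\left(5 - 5\right) + 2\right) + 0\right) = -9 + \left(\left(0 + 2\right) + 0\right) = -9 + \left(2 + 0\right) = -9 + 2 = -7$)
$w = -5$ ($w = -7 - -2 = -7 + 2 = -5$)
$9 \left(k{\left(I{\left(3 \right)} \right)} + w\right) = 9 \left(5 \cdot 3 - 5\right) = 9 \left(15 - 5\right) = 9 \cdot 10 = 90$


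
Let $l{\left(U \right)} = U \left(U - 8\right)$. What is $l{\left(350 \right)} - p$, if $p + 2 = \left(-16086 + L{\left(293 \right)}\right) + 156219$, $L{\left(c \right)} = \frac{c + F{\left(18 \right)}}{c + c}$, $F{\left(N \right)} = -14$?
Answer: $- \frac{11972845}{586} \approx -20431.0$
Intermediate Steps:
$l{\left(U \right)} = U \left(-8 + U\right)$
$L{\left(c \right)} = \frac{-14 + c}{2 c}$ ($L{\left(c \right)} = \frac{c - 14}{c + c} = \frac{-14 + c}{2 c}$)
$p = \frac{82117045}{586}$ ($p = -2 + \left(\left(-16086 + \frac{-14 + 293}{2 \cdot 293}\right) + 156219\right) = -2 + \left(\left(-16086 + \frac{1}{2} \cdot \frac{1}{293} \cdot 279\right) + 156219\right) = -2 + \left(\left(-16086 + \frac{279}{586}\right) + 156219\right) = -2 + \left(- \frac{9426117}{586} + 156219\right) = -2 + \frac{82118217}{586} = \frac{82117045}{586} \approx 1.4013 \cdot 10^{5}$)
$l{\left(350 \right)} - p = 350 \left(-8 + 350\right) - \frac{82117045}{586} = 350 \cdot 342 - \frac{82117045}{586} = 119700 - \frac{82117045}{586} = - \frac{11972845}{586}$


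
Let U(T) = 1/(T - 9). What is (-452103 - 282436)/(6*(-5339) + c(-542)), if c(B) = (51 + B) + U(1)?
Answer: 5876312/260201 ≈ 22.584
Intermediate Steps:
U(T) = 1/(-9 + T)
c(B) = 407/8 + B (c(B) = (51 + B) + 1/(-9 + 1) = (51 + B) + 1/(-8) = (51 + B) - 1/8 = 407/8 + B)
(-452103 - 282436)/(6*(-5339) + c(-542)) = (-452103 - 282436)/(6*(-5339) + (407/8 - 542)) = -734539/(-32034 - 3929/8) = -734539/(-260201/8) = -734539*(-8/260201) = 5876312/260201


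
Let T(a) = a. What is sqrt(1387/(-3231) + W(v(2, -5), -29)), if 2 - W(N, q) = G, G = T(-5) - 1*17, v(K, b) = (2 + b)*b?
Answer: sqrt(27340363)/1077 ≈ 4.8550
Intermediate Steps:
v(K, b) = b*(2 + b)
G = -22 (G = -5 - 1*17 = -5 - 17 = -22)
W(N, q) = 24 (W(N, q) = 2 - 1*(-22) = 2 + 22 = 24)
sqrt(1387/(-3231) + W(v(2, -5), -29)) = sqrt(1387/(-3231) + 24) = sqrt(1387*(-1/3231) + 24) = sqrt(-1387/3231 + 24) = sqrt(76157/3231) = sqrt(27340363)/1077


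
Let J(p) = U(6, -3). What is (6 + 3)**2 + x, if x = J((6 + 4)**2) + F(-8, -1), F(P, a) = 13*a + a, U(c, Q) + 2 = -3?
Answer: 62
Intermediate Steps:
U(c, Q) = -5 (U(c, Q) = -2 - 3 = -5)
F(P, a) = 14*a
J(p) = -5
x = -19 (x = -5 + 14*(-1) = -5 - 14 = -19)
(6 + 3)**2 + x = (6 + 3)**2 - 19 = 9**2 - 19 = 81 - 19 = 62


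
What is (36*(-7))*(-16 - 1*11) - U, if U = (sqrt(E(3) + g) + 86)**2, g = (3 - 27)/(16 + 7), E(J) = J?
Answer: -13661/23 - 516*sqrt(115)/23 ≈ -834.54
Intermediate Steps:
g = -24/23 ≈ -1.0435
U = (86 + 3*sqrt(115)/23)**2 (U = (sqrt(3 - 24/23) + 86)**2 = (sqrt(45/23) + 86)**2 = (3*sqrt(115)/23 + 86)**2 = (86 + 3*sqrt(115)/23)**2 ≈ 7638.5)
(36*(-7))*(-16 - 1*11) - U = (36*(-7))*(-16 - 1*11) - (170153/23 + 516*sqrt(115)/23) = -252*(-16 - 11) + (-170153/23 - 516*sqrt(115)/23) = -252*(-27) + (-170153/23 - 516*sqrt(115)/23) = 6804 + (-170153/23 - 516*sqrt(115)/23) = -13661/23 - 516*sqrt(115)/23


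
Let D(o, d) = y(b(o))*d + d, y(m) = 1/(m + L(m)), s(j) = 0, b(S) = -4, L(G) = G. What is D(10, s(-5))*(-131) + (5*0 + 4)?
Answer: 4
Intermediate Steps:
y(m) = 1/(2*m) (y(m) = 1/(m + m) = 1/(2*m))
D(o, d) = 7*d/8 (D(o, d) = ((½)/(-4))*d + d = ((½)*(-¼))*d + d = -d/8 + d = 7*d/8)
D(10, s(-5))*(-131) + (5*0 + 4) = ((7/8)*0)*(-131) + (5*0 + 4) = 0*(-131) + (0 + 4) = 0 + 4 = 4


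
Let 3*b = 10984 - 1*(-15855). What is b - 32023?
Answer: -69230/3 ≈ -23077.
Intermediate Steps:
b = 26839/3 (b = (10984 - 1*(-15855))/3 = (10984 + 15855)/3 = (⅓)*26839 = 26839/3 ≈ 8946.3)
b - 32023 = 26839/3 - 32023 = -69230/3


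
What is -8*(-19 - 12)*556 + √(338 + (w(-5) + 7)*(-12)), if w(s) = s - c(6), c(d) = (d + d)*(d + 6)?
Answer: 137888 + √2042 ≈ 1.3793e+5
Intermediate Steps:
c(d) = 2*d*(6 + d) (c(d) = (2*d)*(6 + d) = 2*d*(6 + d))
w(s) = -144 + s (w(s) = s - 2*6*(6 + 6) = s - 2*6*12 = s - 1*144 = s - 144 = -144 + s)
-8*(-19 - 12)*556 + √(338 + (w(-5) + 7)*(-12)) = -8*(-19 - 12)*556 + √(338 + ((-144 - 5) + 7)*(-12)) = -8*(-31)*556 + √(338 + (-149 + 7)*(-12)) = 248*556 + √(338 - 142*(-12)) = 137888 + √(338 + 1704) = 137888 + √2042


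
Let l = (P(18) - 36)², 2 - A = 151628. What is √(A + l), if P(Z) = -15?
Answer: 5*I*√5961 ≈ 386.04*I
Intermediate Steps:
A = -151626 (A = 2 - 1*151628 = 2 - 151628 = -151626)
l = 2601 (l = (-15 - 36)² = (-51)² = 2601)
√(A + l) = √(-151626 + 2601) = √(-149025) = 5*I*√5961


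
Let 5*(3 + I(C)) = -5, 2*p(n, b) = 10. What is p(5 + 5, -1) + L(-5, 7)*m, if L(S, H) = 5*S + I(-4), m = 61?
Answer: -1764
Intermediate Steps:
p(n, b) = 5 (p(n, b) = (1/2)*10 = 5)
I(C) = -4 (I(C) = -3 + (1/5)*(-5) = -3 - 1 = -4)
L(S, H) = -4 + 5*S (L(S, H) = 5*S - 4 = -4 + 5*S)
p(5 + 5, -1) + L(-5, 7)*m = 5 + (-4 + 5*(-5))*61 = 5 + (-4 - 25)*61 = 5 - 29*61 = 5 - 1769 = -1764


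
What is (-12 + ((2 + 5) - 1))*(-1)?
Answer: 6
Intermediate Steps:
(-12 + ((2 + 5) - 1))*(-1) = (-12 + (7 - 1))*(-1) = (-12 + 6)*(-1) = -6*(-1) = 6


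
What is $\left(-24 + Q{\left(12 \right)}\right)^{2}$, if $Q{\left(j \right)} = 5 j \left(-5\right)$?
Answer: $104976$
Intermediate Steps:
$Q{\left(j \right)} = - 25 j$ ($Q{\left(j \right)} = 5 \left(- 5 j\right) = - 25 j$)
$\left(-24 + Q{\left(12 \right)}\right)^{2} = \left(-24 - 300\right)^{2} = \left(-324\right)^{2} = 104976$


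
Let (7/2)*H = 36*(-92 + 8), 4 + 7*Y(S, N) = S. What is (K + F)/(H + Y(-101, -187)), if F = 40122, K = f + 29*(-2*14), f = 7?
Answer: -39317/879 ≈ -44.729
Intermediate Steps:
Y(S, N) = -4/7 + S/7
H = -864 (H = 2*(36*(-92 + 8))/7 = 2*(36*(-84))/7 = (2/7)*(-3024) = -864)
K = -805 (K = 7 + 29*(-2*14) = 7 + 29*(-28) = 7 - 812 = -805)
(K + F)/(H + Y(-101, -187)) = (-805 + 40122)/(-864 + (-4/7 + (⅐)*(-101))) = 39317/(-864 + (-4/7 - 101/7)) = 39317/(-864 - 15) = 39317/(-879) = 39317*(-1/879) = -39317/879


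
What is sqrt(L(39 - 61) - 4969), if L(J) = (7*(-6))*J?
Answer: I*sqrt(4045) ≈ 63.6*I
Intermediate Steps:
L(J) = -42*J
sqrt(L(39 - 61) - 4969) = sqrt(-42*(39 - 61) - 4969) = sqrt(-42*(-22) - 4969) = sqrt(924 - 4969) = sqrt(-4045) = I*sqrt(4045)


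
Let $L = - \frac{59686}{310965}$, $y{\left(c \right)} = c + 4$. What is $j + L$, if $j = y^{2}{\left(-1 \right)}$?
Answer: $\frac{2738999}{310965} \approx 8.8081$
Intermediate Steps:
$y{\left(c \right)} = 4 + c$
$j = 9$ ($j = \left(4 - 1\right)^{2} = 3^{2} = 9$)
$L = - \frac{59686}{310965}$ ($L = \left(-59686\right) \frac{1}{310965} = - \frac{59686}{310965} \approx -0.19194$)
$j + L = 9 - \frac{59686}{310965} = \frac{2738999}{310965}$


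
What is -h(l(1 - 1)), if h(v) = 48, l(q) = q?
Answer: -48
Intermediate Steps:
-h(l(1 - 1)) = -1*48 = -48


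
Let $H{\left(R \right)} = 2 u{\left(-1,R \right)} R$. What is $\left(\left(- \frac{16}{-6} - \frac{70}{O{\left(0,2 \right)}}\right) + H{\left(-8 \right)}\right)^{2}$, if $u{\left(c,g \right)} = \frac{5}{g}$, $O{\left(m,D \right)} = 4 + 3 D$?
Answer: $\frac{289}{9} \approx 32.111$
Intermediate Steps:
$H{\left(R \right)} = 10$ ($H{\left(R \right)} = 2 \frac{5}{R} R = \frac{10}{R} R = 10$)
$\left(\left(- \frac{16}{-6} - \frac{70}{O{\left(0,2 \right)}}\right) + H{\left(-8 \right)}\right)^{2} = \left(\left(- \frac{16}{-6} - \frac{70}{4 + 3 \cdot 2}\right) + 10\right)^{2} = \left(\left(\left(-16\right) \left(- \frac{1}{6}\right) - \frac{70}{4 + 6}\right) + 10\right)^{2} = \left(\left(\frac{8}{3} - \frac{70}{10}\right) + 10\right)^{2} = \left(\left(\frac{8}{3} - 7\right) + 10\right)^{2} = \left(- \frac{13}{3} + 10\right)^{2} = \left(\frac{17}{3}\right)^{2} = \frac{289}{9}$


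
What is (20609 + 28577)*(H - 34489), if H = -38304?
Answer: -3580396498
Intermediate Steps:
(20609 + 28577)*(H - 34489) = (20609 + 28577)*(-38304 - 34489) = 49186*(-72793) = -3580396498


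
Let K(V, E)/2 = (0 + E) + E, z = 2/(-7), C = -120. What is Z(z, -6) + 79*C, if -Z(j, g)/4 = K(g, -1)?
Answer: -9464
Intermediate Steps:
z = -2/7 (z = 2*(-⅐) = -2/7 ≈ -0.28571)
K(V, E) = 4*E (K(V, E) = 2*((0 + E) + E) = 2*(E + E) = 2*(2*E) = 4*E)
Z(j, g) = 16 (Z(j, g) = -16*(-1) = -4*(-4) = 16)
Z(z, -6) + 79*C = 16 + 79*(-120) = 16 - 9480 = -9464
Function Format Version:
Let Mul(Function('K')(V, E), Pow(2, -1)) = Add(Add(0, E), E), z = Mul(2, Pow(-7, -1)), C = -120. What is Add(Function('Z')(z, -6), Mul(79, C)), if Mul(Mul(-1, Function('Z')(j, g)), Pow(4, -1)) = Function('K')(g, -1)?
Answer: -9464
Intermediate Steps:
z = Rational(-2, 7) (z = Mul(2, Rational(-1, 7)) = Rational(-2, 7) ≈ -0.28571)
Function('K')(V, E) = Mul(4, E) (Function('K')(V, E) = Mul(2, Add(Add(0, E), E)) = Mul(2, Add(E, E)) = Mul(2, Mul(2, E)) = Mul(4, E))
Function('Z')(j, g) = 16 (Function('Z')(j, g) = Mul(-4, Mul(4, -1)) = Mul(-4, -4) = 16)
Add(Function('Z')(z, -6), Mul(79, C)) = Add(16, Mul(79, -120)) = Add(16, -9480) = -9464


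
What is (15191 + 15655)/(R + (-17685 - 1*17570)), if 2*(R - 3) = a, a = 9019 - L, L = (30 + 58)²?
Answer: -61692/69229 ≈ -0.89113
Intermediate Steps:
L = 7744 (L = 88² = 7744)
a = 1275 (a = 9019 - 1*7744 = 9019 - 7744 = 1275)
R = 1281/2 (R = 3 + (½)*1275 = 3 + 1275/2 = 1281/2 ≈ 640.50)
(15191 + 15655)/(R + (-17685 - 1*17570)) = (15191 + 15655)/(1281/2 + (-17685 - 1*17570)) = 30846/(1281/2 + (-17685 - 17570)) = 30846/(1281/2 - 35255) = 30846/(-69229/2) = 30846*(-2/69229) = -61692/69229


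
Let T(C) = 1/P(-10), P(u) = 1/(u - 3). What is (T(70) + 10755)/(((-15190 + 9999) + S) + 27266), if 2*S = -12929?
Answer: 21484/31221 ≈ 0.68813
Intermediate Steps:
S = -12929/2 (S = (½)*(-12929) = -12929/2 ≈ -6464.5)
P(u) = 1/(-3 + u)
T(C) = -13 (T(C) = 1/(1/(-3 - 10)) = 1/(1/(-13)) = 1/(-1/13) = -13)
(T(70) + 10755)/(((-15190 + 9999) + S) + 27266) = (-13 + 10755)/(((-15190 + 9999) - 12929/2) + 27266) = 10742/((-5191 - 12929/2) + 27266) = 10742/(-23311/2 + 27266) = 10742/(31221/2) = 10742*(2/31221) = 21484/31221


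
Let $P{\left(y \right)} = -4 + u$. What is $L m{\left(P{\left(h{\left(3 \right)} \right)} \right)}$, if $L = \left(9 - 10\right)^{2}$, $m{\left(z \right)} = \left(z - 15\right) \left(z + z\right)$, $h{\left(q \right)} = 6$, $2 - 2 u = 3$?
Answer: $\frac{351}{2} \approx 175.5$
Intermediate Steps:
$u = - \frac{1}{2}$ ($u = 1 - \frac{3}{2} = - \frac{1}{2} \approx -0.5$)
$P{\left(y \right)} = - \frac{9}{2}$ ($P{\left(y \right)} = -4 - \frac{1}{2} = - \frac{9}{2}$)
$m{\left(z \right)} = 2 z \left(-15 + z\right)$ ($m{\left(z \right)} = \left(-15 + z\right) 2 z = 2 z \left(-15 + z\right)$)
$L = 1$ ($L = \left(-1\right)^{2} = 1$)
$L m{\left(P{\left(h{\left(3 \right)} \right)} \right)} = 1 \cdot 2 \left(- \frac{9}{2}\right) \left(-15 - \frac{9}{2}\right) = 1 \cdot 2 \left(- \frac{9}{2}\right) \left(- \frac{39}{2}\right) = 1 \cdot \frac{351}{2} = \frac{351}{2}$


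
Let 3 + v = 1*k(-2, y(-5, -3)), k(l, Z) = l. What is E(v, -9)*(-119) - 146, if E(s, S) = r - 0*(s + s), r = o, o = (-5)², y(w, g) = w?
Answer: -3121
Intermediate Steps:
o = 25
r = 25
v = -5 (v = -3 + 1*(-2) = -3 - 2 = -5)
E(s, S) = 25 (E(s, S) = 25 - 0*(s + s) = 25 - 0*2*s = 25 - 1*0 = 25 + 0 = 25)
E(v, -9)*(-119) - 146 = 25*(-119) - 146 = -2975 - 146 = -3121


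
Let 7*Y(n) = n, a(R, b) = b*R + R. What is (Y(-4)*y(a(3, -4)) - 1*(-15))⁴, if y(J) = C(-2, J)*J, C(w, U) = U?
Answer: 2300257521/2401 ≈ 9.5804e+5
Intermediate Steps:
a(R, b) = R + R*b (a(R, b) = R*b + R = R + R*b)
Y(n) = n/7
y(J) = J² (y(J) = J*J = J²)
(Y(-4)*y(a(3, -4)) - 1*(-15))⁴ = (((⅐)*(-4))*(3*(1 - 4))² - 1*(-15))⁴ = (-4*(3*(-3))²/7 + 15)⁴ = (-4/7*(-9)² + 15)⁴ = (-4/7*81 + 15)⁴ = (-324/7 + 15)⁴ = (-219/7)⁴ = 2300257521/2401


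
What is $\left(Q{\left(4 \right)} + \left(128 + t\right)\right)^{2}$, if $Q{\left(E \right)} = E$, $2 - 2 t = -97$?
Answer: $\frac{131769}{4} \approx 32942.0$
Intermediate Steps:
$t = \frac{99}{2}$ ($t = 1 - - \frac{97}{2} = 1 + \frac{97}{2} = \frac{99}{2} \approx 49.5$)
$\left(Q{\left(4 \right)} + \left(128 + t\right)\right)^{2} = \left(4 + \left(128 + \frac{99}{2}\right)\right)^{2} = \left(4 + \frac{355}{2}\right)^{2} = \left(\frac{363}{2}\right)^{2} = \frac{131769}{4}$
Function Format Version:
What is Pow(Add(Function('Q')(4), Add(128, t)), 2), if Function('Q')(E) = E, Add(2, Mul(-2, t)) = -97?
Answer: Rational(131769, 4) ≈ 32942.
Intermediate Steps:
t = Rational(99, 2) (t = Add(1, Mul(Rational(-1, 2), -97)) = Add(1, Rational(97, 2)) = Rational(99, 2) ≈ 49.500)
Pow(Add(Function('Q')(4), Add(128, t)), 2) = Pow(Add(4, Add(128, Rational(99, 2))), 2) = Pow(Add(4, Rational(355, 2)), 2) = Pow(Rational(363, 2), 2) = Rational(131769, 4)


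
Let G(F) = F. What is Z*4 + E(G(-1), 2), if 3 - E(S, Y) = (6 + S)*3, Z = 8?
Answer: 20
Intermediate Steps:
E(S, Y) = -15 - 3*S (E(S, Y) = 3 - (6 + S)*3 = 3 - (18 + 3*S) = 3 + (-18 - 3*S) = -15 - 3*S)
Z*4 + E(G(-1), 2) = 8*4 + (-15 - 3*(-1)) = 32 + (-15 + 3) = 32 - 12 = 20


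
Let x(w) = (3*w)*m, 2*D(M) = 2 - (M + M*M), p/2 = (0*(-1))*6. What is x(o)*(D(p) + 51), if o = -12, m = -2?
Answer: 3744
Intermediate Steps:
p = 0 (p = 2*((0*(-1))*6) = 2*(0*6) = 2*0 = 0)
D(M) = 1 - M/2 - M²/2 (D(M) = (2 - (M + M*M))/2 = (2 - (M + M²))/2 = (2 + (-M - M²))/2 = (2 - M - M²)/2 = 1 - M/2 - M²/2)
x(w) = -6*w (x(w) = (3*w)*(-2) = -6*w)
x(o)*(D(p) + 51) = (-6*(-12))*((1 - ½*0 - ½*0²) + 51) = 72*((1 + 0 - ½*0) + 51) = 72*((1 + 0 + 0) + 51) = 72*(1 + 51) = 72*52 = 3744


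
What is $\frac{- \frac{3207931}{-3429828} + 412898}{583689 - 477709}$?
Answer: $\frac{283234465895}{72698634288} \approx 3.896$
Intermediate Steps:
$\frac{- \frac{3207931}{-3429828} + 412898}{583689 - 477709} = \frac{\left(-3207931\right) \left(- \frac{1}{3429828}\right) + 412898}{105980} = \left(\frac{3207931}{3429828} + 412898\right) \frac{1}{105980} = \frac{1416172329475}{3429828} \cdot \frac{1}{105980} = \frac{283234465895}{72698634288}$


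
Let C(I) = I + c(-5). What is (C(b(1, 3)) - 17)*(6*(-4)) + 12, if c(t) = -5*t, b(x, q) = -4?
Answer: -84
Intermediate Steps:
C(I) = 25 + I (C(I) = I - 5*(-5) = I + 25 = 25 + I)
(C(b(1, 3)) - 17)*(6*(-4)) + 12 = ((25 - 4) - 17)*(6*(-4)) + 12 = (21 - 17)*(-24) + 12 = 4*(-24) + 12 = -96 + 12 = -84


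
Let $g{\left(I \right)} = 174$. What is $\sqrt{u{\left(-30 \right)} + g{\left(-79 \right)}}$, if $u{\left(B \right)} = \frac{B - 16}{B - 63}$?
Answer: $\frac{2 \sqrt{377301}}{93} \approx 13.21$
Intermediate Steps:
$u{\left(B \right)} = \frac{-16 + B}{-63 + B}$
$\sqrt{u{\left(-30 \right)} + g{\left(-79 \right)}} = \sqrt{\frac{-16 - 30}{-63 - 30} + 174} = \sqrt{\frac{1}{-93} \left(-46\right) + 174} = \sqrt{\left(- \frac{1}{93}\right) \left(-46\right) + 174} = \sqrt{\frac{46}{93} + 174} = \sqrt{\frac{16228}{93}} = \frac{2 \sqrt{377301}}{93}$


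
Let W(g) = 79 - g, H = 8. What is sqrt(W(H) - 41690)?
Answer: I*sqrt(41619) ≈ 204.01*I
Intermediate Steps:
sqrt(W(H) - 41690) = sqrt((79 - 1*8) - 41690) = sqrt((79 - 8) - 41690) = sqrt(71 - 41690) = sqrt(-41619) = I*sqrt(41619)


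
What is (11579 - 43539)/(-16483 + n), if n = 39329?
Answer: -15980/11423 ≈ -1.3989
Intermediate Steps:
(11579 - 43539)/(-16483 + n) = (11579 - 43539)/(-16483 + 39329) = -31960/22846 = -31960*1/22846 = -15980/11423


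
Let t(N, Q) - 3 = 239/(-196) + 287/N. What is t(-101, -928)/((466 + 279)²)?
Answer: -21003/10987274900 ≈ -1.9116e-6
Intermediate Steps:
t(N, Q) = 349/196 + 287/N (t(N, Q) = 3 + (239/(-196) + 287/N) = 3 + (239*(-1/196) + 287/N) = 3 + (-239/196 + 287/N) = 349/196 + 287/N)
t(-101, -928)/((466 + 279)²) = (349/196 + 287/(-101))/((466 + 279)²) = (349/196 + 287*(-1/101))/(745²) = (349/196 - 287/101)/555025 = -21003/19796*1/555025 = -21003/10987274900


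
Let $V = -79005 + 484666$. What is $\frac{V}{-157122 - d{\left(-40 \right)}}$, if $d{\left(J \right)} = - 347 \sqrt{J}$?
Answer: $- \frac{31869133821}{12346069622} - \frac{140764367 i \sqrt{10}}{12346069622} \approx -2.5813 - 0.036055 i$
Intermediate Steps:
$V = 405661$
$\frac{V}{-157122 - d{\left(-40 \right)}} = \frac{405661}{-157122 - - 347 \sqrt{-40}} = \frac{405661}{-157122 - - 347 \cdot 2 i \sqrt{10}} = \frac{405661}{-157122 - - 694 i \sqrt{10}} = \frac{405661}{-157122 + 694 i \sqrt{10}}$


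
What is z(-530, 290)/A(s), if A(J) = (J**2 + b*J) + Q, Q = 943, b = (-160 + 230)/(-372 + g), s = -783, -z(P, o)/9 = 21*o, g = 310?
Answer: -1699110/19062397 ≈ -0.089134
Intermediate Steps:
z(P, o) = -189*o
b = -35/31 (b = (-160 + 230)/(-372 + 310) = 70/(-62) = 70*(-1/62) = -35/31 ≈ -1.1290)
A(J) = 943 + J**2 - 35*J/31 (A(J) = (J**2 - 35*J/31) + 943 = 943 + J**2 - 35*J/31)
z(-530, 290)/A(s) = (-189*290)/(943 + (-783)**2 - 35/31*(-783)) = -54810/(943 + 613089 + 27405/31) = -54810/19062397/31 = -54810*31/19062397 = -1699110/19062397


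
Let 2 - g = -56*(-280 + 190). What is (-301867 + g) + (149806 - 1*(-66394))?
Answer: -90705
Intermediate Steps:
g = -5038 (g = 2 - (-56)*(-280 + 190) = 2 - (-56)*(-90) = 2 - 1*5040 = 2 - 5040 = -5038)
(-301867 + g) + (149806 - 1*(-66394)) = (-301867 - 5038) + (149806 - 1*(-66394)) = -306905 + (149806 + 66394) = -306905 + 216200 = -90705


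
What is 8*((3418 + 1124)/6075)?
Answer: 12112/2025 ≈ 5.9812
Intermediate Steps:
8*((3418 + 1124)/6075) = 8*(4542*(1/6075)) = 8*(1514/2025) = 12112/2025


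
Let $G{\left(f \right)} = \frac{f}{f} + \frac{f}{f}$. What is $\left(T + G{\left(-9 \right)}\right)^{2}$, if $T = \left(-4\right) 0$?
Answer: $4$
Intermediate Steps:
$T = 0$
$G{\left(f \right)} = 2$ ($G{\left(f \right)} = 1 + 1 = 2$)
$\left(T + G{\left(-9 \right)}\right)^{2} = \left(0 + 2\right)^{2} = 2^{2} = 4$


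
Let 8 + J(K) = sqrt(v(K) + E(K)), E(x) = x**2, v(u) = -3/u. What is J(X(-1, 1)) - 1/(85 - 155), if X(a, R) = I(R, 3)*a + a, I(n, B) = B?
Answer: -559/70 + sqrt(67)/2 ≈ -3.8930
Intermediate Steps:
X(a, R) = 4*a (X(a, R) = 3*a + a = 4*a)
J(K) = -8 + sqrt(K**2 - 3/K) (J(K) = -8 + sqrt(-3/K + K**2) = -8 + sqrt(K**2 - 3/K))
J(X(-1, 1)) - 1/(85 - 155) = (-8 + sqrt((-3 + (4*(-1))**3)/((4*(-1))))) - 1/(85 - 155) = (-8 + sqrt((-3 + (-4)**3)/(-4))) - 1/(-70) = (-8 + sqrt(-(-3 - 64)/4)) - 1*(-1/70) = (-8 + sqrt(-1/4*(-67))) + 1/70 = (-8 + sqrt(67/4)) + 1/70 = (-8 + sqrt(67)/2) + 1/70 = -559/70 + sqrt(67)/2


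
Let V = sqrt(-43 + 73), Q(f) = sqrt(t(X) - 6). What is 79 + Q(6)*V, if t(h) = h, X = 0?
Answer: 79 + 6*I*sqrt(5) ≈ 79.0 + 13.416*I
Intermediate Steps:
Q(f) = I*sqrt(6) (Q(f) = sqrt(0 - 6) = sqrt(-6) = I*sqrt(6))
V = sqrt(30) ≈ 5.4772
79 + Q(6)*V = 79 + (I*sqrt(6))*sqrt(30) = 79 + 6*I*sqrt(5)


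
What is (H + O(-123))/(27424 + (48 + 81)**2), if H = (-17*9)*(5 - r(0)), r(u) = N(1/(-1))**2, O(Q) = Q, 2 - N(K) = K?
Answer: 489/44065 ≈ 0.011097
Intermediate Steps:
N(K) = 2 - K
r(u) = 9 (r(u) = (2 - 1/(-1))**2 = (2 - 1*(-1))**2 = (2 + 1)**2 = 3**2 = 9)
H = 612 (H = (-17*9)*(5 - 1*9) = -153*(5 - 9) = -153*(-4) = 612)
(H + O(-123))/(27424 + (48 + 81)**2) = (612 - 123)/(27424 + (48 + 81)**2) = 489/(27424 + 129**2) = 489/(27424 + 16641) = 489/44065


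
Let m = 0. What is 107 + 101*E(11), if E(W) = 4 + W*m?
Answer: 511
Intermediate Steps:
E(W) = 4 (E(W) = 4 + W*0 = 4 + 0 = 4)
107 + 101*E(11) = 107 + 101*4 = 107 + 404 = 511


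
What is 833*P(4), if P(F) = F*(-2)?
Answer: -6664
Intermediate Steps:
P(F) = -2*F
833*P(4) = 833*(-2*4) = 833*(-8) = -6664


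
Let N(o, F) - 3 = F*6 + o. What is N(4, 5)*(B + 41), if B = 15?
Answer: 2072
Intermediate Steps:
N(o, F) = 3 + o + 6*F (N(o, F) = 3 + (F*6 + o) = 3 + (6*F + o) = 3 + (o + 6*F) = 3 + o + 6*F)
N(4, 5)*(B + 41) = (3 + 4 + 6*5)*(15 + 41) = (3 + 4 + 30)*56 = 37*56 = 2072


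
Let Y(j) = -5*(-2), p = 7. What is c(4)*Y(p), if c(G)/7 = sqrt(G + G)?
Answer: 140*sqrt(2) ≈ 197.99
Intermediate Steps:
Y(j) = 10
c(G) = 7*sqrt(2)*sqrt(G) (c(G) = 7*sqrt(G + G) = 7*sqrt(2*G) = 7*(sqrt(2)*sqrt(G)) = 7*sqrt(2)*sqrt(G))
c(4)*Y(p) = (7*sqrt(2)*sqrt(4))*10 = (7*sqrt(2)*2)*10 = (14*sqrt(2))*10 = 140*sqrt(2)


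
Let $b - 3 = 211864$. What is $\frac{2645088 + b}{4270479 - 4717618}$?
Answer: $- \frac{2856955}{447139} \approx -6.3894$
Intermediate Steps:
$b = 211867$ ($b = 3 + 211864 = 211867$)
$\frac{2645088 + b}{4270479 - 4717618} = \frac{2645088 + 211867}{4270479 - 4717618} = \frac{2856955}{-447139} = 2856955 \left(- \frac{1}{447139}\right) = - \frac{2856955}{447139}$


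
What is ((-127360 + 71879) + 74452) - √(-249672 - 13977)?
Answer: 18971 - I*√263649 ≈ 18971.0 - 513.47*I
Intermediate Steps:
((-127360 + 71879) + 74452) - √(-249672 - 13977) = (-55481 + 74452) - √(-263649) = 18971 - I*√263649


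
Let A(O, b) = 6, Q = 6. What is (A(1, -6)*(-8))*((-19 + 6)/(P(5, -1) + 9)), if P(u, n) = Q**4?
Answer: 208/435 ≈ 0.47816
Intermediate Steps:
P(u, n) = 1296 (P(u, n) = 6**4 = 1296)
(A(1, -6)*(-8))*((-19 + 6)/(P(5, -1) + 9)) = (6*(-8))*((-19 + 6)/(1296 + 9)) = -(-624)/1305 = -48*(-13/1305) = 208/435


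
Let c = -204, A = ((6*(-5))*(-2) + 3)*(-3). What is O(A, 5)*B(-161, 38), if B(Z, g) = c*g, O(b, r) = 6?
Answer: -46512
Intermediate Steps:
A = -189 (A = (-30*(-2) + 3)*(-3) = (60 + 3)*(-3) = 63*(-3) = -189)
B(Z, g) = -204*g
O(A, 5)*B(-161, 38) = 6*(-204*38) = 6*(-7752) = -46512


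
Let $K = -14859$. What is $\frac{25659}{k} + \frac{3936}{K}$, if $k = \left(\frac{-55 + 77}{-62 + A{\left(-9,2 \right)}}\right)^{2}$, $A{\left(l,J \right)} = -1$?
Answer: $\frac{504415713155}{2397252} \approx 2.1041 \cdot 10^{5}$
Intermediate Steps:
$k = \frac{484}{3969}$ ($k = \left(\frac{-55 + 77}{-62 - 1}\right)^{2} = \left(\frac{22}{-63}\right)^{2} = \left(22 \left(- \frac{1}{63}\right)\right)^{2} = \left(- \frac{22}{63}\right)^{2} = \frac{484}{3969} \approx 0.12195$)
$\frac{25659}{k} + \frac{3936}{K} = \frac{25659}{\frac{484}{3969}} + \frac{3936}{-14859} = 25659 \cdot \frac{3969}{484} + 3936 \left(- \frac{1}{14859}\right) = \frac{101840571}{484} - \frac{1312}{4953} = \frac{504415713155}{2397252}$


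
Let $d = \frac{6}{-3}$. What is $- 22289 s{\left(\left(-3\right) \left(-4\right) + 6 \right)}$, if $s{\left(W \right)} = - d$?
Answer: $-44578$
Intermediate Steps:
$d = -2$ ($d = 6 \left(- \frac{1}{3}\right) = -2$)
$s{\left(W \right)} = 2$ ($s{\left(W \right)} = \left(-1\right) \left(-2\right) = 2$)
$- 22289 s{\left(\left(-3\right) \left(-4\right) + 6 \right)} = \left(-22289\right) 2 = -44578$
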